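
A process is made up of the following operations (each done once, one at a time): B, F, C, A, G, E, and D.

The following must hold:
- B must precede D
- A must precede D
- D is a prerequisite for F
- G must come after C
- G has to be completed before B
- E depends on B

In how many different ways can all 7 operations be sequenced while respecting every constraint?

The operations with no prerequisites are C, A; any of them can be placed first.
Counting all ways to extend the partial order to a total order gives 13.

13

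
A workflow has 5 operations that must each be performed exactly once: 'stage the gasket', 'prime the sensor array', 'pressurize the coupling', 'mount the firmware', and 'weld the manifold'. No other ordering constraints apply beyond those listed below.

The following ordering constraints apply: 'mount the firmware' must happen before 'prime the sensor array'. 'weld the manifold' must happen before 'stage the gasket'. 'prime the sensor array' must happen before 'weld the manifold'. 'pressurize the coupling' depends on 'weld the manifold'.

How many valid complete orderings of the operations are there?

Only 'mount the firmware' has no prerequisites, so it must go first.
Enumerating by repeatedly choosing an available operation (one whose prerequisites are all placed) gives 2 distinct complete orderings.

2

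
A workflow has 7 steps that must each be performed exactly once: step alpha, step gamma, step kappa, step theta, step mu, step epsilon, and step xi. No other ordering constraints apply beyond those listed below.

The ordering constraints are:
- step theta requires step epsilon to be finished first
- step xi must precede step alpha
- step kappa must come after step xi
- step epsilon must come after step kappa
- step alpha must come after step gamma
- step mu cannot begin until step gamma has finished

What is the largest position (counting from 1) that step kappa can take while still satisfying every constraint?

Following every chain forward from step kappa, the steps that must come later are step theta, step epsilon — 2 of them.
With 2 mandatory successors out of 7 steps total, the latest slot for step kappa is 7−2 = 5, and it's reachable by doing all non-successors before step kappa.

5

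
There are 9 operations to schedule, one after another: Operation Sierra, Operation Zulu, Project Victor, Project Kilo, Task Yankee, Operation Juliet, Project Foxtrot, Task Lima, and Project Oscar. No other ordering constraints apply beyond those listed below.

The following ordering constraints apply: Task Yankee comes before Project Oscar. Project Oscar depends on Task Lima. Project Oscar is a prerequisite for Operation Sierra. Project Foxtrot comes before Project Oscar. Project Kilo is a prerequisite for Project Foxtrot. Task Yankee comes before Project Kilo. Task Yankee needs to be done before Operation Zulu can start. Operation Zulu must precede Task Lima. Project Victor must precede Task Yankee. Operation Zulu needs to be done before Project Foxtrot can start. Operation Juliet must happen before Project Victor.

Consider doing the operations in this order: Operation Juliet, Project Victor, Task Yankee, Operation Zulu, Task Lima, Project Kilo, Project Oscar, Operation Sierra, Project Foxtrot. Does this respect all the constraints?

Here Project Foxtrot comes after Project Oscar.
But one of the constraints requires Project Foxtrot before Project Oscar, so this ordering violates it.

No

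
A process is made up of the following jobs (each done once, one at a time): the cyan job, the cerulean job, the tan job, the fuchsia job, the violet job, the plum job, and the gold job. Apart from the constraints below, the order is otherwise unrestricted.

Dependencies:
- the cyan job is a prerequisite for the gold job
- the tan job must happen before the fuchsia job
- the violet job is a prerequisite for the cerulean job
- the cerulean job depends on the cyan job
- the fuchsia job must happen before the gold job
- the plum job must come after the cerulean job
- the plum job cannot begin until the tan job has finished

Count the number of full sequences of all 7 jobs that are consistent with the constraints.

63

The jobs with no prerequisites are the cyan job, the tan job, the violet job; any of them can be placed first.
Counting all ways to extend the partial order to a total order gives 63.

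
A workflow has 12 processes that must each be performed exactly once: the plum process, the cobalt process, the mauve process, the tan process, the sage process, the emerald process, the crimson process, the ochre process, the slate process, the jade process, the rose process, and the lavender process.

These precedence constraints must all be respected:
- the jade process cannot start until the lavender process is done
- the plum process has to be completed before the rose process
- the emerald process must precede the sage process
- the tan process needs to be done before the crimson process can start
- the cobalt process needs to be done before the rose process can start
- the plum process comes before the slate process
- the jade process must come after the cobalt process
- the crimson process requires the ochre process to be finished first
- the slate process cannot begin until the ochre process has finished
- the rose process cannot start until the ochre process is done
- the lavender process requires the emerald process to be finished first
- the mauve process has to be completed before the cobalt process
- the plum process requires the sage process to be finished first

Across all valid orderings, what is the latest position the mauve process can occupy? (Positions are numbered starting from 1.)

9

The processes that are forced after the mauve process, directly or by a chain of constraints, are the cobalt process, the jade process, the rose process. That's 3 processes.
So at least 3 processes follow the mauve process, putting the mauve process no later than position 9. That position is achievable by scheduling everything else first.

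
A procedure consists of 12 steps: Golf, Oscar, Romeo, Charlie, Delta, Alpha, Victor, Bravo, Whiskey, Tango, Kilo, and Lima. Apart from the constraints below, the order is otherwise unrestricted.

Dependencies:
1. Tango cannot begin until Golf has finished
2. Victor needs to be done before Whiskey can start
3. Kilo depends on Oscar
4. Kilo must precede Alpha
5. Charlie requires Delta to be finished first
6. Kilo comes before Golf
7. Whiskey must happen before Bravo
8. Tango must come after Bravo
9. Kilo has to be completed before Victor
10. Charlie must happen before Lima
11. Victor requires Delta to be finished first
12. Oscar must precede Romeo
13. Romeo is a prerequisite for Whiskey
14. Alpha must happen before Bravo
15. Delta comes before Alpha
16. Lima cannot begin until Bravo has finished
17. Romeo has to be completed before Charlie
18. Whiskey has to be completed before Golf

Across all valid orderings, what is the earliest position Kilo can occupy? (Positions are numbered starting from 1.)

The only step forced before Kilo (directly or transitively) is Oscar.
So at minimum 1 step comes before Kilo, putting Kilo no earlier than position 2. That position is achievable by scheduling exactly that predecessor first.

2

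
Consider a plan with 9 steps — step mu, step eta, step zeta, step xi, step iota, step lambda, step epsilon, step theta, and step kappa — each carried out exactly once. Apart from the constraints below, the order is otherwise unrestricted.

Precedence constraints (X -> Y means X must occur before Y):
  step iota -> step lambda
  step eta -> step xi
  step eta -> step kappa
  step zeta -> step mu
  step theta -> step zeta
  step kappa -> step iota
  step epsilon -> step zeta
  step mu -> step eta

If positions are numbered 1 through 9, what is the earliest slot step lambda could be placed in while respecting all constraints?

The steps that are forced before step lambda, directly or transitively, are step mu, step eta, step zeta, step iota, step epsilon, step theta, step kappa. That's 7 steps.
So at minimum 7 steps come before step lambda, putting step lambda no earlier than position 8. That position is achievable by scheduling exactly those predecessors first.

8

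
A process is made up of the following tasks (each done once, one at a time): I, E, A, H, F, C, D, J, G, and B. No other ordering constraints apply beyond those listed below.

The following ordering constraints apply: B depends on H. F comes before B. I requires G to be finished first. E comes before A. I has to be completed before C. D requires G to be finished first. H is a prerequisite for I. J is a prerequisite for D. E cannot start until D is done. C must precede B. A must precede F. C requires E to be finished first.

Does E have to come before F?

Tracing the constraints gives a chain: E → A → F.
That forces E before F in every valid schedule.

Yes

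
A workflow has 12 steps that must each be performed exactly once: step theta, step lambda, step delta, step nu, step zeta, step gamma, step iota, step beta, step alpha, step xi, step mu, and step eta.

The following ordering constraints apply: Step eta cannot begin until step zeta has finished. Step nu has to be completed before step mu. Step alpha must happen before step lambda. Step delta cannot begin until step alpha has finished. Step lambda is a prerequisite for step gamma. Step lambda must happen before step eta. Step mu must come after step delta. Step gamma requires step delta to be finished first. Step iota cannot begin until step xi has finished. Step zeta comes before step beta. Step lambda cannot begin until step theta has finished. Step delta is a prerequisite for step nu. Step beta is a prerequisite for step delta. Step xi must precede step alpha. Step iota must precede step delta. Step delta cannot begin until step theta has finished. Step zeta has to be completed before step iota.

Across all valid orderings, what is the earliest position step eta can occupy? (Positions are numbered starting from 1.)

The steps that are forced before step eta, directly or transitively, are step theta, step lambda, step zeta, step alpha, step xi. That's 5 steps.
With 5 mandatory predecessors, the earliest step eta can sit is position 5+1 = 6, and placing just those 5 first achieves it.

6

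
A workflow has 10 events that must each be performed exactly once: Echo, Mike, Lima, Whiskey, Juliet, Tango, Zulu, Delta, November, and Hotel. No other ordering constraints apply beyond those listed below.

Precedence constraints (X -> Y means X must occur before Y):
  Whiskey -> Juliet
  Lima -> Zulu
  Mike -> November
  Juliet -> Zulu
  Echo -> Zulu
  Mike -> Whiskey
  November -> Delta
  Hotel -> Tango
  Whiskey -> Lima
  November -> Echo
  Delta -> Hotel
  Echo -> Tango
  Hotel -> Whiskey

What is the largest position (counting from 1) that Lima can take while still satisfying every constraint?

Following the constraints forward from Lima, its only required successor is Zulu.
So at least 1 event follows Lima, putting Lima no later than position 9. That position is achievable by scheduling everything else first.

9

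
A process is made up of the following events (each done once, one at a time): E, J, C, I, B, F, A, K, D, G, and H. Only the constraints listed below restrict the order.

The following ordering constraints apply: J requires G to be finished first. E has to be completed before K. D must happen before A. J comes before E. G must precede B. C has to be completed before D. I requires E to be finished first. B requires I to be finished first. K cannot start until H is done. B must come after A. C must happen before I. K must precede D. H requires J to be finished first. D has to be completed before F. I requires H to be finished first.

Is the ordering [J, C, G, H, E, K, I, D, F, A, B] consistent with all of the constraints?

In the proposed order, J appears before G.
Since G is required before J, the ordering is invalid.

No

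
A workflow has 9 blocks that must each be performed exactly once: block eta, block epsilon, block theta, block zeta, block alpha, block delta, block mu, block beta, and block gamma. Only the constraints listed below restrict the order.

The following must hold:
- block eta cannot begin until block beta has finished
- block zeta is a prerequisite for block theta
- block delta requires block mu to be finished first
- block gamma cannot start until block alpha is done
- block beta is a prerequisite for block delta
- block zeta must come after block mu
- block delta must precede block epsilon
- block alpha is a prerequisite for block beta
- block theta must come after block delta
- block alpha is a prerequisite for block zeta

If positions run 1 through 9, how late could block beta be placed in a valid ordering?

5

The blocks that are forced after block beta, directly or by a chain of constraints, are block eta, block epsilon, block theta, block delta. That's 4 blocks.
So at least 4 blocks follow block beta, putting block beta no later than position 5. That position is achievable by scheduling everything else first.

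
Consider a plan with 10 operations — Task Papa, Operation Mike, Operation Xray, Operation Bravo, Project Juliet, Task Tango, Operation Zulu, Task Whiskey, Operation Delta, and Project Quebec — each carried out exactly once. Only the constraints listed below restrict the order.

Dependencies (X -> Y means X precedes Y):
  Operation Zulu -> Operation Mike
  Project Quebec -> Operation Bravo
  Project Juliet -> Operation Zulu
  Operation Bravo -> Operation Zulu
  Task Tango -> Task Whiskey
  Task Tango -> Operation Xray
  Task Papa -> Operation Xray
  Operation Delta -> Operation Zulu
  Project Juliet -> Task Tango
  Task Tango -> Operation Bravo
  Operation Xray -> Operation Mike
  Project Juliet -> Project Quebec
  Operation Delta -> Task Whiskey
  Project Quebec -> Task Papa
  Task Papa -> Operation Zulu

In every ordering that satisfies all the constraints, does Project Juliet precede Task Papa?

There is a constraint chain Project Juliet → Project Quebec → Task Papa.
Hence Project Juliet necessarily comes before Task Papa.

Yes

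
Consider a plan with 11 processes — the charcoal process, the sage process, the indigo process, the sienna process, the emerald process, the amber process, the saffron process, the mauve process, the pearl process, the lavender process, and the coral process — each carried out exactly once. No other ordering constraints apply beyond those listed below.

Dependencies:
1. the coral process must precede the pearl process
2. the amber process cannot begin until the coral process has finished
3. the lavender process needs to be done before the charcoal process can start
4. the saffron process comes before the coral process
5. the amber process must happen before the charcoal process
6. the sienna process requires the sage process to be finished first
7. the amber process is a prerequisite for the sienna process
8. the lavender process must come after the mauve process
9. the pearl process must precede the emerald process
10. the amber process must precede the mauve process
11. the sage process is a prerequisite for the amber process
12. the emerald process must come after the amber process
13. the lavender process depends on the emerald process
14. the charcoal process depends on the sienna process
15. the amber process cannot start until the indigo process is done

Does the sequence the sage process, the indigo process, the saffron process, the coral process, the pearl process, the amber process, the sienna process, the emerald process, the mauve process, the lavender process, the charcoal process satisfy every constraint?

Every stated constraint is respected: the sage process sits at position 1, ahead of the sienna process at position 7, and each of the other listed pairs likewise has the predecessor earlier in the sequence.

Yes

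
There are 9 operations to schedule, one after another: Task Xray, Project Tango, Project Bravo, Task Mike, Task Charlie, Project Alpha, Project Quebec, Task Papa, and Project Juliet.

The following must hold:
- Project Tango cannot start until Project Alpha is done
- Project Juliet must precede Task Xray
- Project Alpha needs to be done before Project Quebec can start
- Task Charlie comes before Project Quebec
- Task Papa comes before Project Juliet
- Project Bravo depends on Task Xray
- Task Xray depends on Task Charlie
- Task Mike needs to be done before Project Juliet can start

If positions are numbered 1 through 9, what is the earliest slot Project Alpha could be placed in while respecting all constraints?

1

Nothing is required before Project Alpha; it can be the very first operation.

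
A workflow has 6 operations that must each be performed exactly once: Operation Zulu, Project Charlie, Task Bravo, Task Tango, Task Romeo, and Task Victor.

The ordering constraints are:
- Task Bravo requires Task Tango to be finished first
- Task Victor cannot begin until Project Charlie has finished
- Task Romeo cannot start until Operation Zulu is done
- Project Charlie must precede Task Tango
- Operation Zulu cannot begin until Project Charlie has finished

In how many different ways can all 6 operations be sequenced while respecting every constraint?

Project Charlie is the only operation with nothing required before it, so every ordering starts there.
Systematically extending each partial ordering one operation at a time and counting, there are 30 complete orderings.

30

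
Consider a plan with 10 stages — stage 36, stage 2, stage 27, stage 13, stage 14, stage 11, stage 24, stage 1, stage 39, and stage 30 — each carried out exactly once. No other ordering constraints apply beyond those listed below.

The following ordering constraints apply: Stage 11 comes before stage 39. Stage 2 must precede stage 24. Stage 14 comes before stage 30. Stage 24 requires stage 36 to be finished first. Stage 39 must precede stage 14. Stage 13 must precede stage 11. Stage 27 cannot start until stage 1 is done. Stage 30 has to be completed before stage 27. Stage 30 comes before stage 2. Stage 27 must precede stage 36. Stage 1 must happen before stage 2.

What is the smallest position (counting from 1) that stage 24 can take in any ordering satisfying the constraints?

Every stage that must precede stage 24 has to come before it. Tracing all chains that end at stage 24, those stages are: stage 36, stage 2, stage 27, stage 13, stage 14, stage 11, stage 1, stage 39, stage 30 — 9 in total.
So at minimum 9 stages come before stage 24, putting stage 24 no earlier than position 10. That position is achievable by scheduling exactly those predecessors first.

10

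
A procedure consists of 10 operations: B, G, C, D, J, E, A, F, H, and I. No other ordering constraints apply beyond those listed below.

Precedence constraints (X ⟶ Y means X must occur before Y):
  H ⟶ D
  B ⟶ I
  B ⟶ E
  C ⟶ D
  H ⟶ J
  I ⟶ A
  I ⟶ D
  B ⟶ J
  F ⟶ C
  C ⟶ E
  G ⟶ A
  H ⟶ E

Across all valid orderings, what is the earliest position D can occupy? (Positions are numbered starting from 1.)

6

The operations that are forced before D, directly or transitively, are B, C, F, H, I. That's 5 operations.
So at minimum 5 operations come before D, putting D no earlier than position 6. That position is achievable by scheduling exactly those predecessors first.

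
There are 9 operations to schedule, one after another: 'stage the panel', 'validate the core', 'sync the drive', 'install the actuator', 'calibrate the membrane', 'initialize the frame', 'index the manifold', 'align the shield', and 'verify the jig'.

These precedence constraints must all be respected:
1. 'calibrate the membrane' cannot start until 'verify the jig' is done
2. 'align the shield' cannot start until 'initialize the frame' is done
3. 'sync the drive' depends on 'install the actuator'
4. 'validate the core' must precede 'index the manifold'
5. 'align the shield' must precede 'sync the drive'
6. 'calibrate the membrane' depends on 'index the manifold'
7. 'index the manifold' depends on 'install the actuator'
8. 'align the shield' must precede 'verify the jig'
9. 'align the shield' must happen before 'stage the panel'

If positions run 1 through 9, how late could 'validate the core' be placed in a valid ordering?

7

Every operation that must follow 'validate the core' has to come after it. Tracing all chains starting from 'validate the core', those operations are: 'calibrate the membrane', 'index the manifold' — 2 in total.
With 2 mandatory successors out of 9 operations total, the latest slot for 'validate the core' is 9−2 = 7, and it's reachable by doing all non-successors before 'validate the core'.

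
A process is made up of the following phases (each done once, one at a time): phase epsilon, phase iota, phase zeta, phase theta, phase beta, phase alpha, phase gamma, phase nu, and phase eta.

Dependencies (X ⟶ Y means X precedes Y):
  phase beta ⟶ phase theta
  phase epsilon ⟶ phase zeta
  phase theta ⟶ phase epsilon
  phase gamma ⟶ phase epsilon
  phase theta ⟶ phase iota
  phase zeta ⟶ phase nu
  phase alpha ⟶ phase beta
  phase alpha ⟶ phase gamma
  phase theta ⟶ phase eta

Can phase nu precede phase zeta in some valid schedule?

The constraints give a chain phase zeta → phase nu, which forces phase zeta before phase nu.
Hence phase nu can never be scheduled before phase zeta.

No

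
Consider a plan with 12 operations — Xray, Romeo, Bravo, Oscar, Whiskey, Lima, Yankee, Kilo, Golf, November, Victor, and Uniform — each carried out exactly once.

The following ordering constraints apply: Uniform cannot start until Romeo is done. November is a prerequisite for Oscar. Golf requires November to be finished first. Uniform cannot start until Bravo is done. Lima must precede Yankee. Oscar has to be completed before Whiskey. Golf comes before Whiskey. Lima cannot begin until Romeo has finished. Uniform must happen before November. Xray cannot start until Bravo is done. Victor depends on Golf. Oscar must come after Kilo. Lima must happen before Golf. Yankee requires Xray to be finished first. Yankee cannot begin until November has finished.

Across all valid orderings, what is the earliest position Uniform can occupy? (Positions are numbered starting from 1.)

The operations that are forced before Uniform, directly or transitively, are Romeo, Bravo. That's 2 operations.
With 2 mandatory predecessors, the earliest Uniform can sit is position 2+1 = 3, and placing just those 2 first achieves it.

3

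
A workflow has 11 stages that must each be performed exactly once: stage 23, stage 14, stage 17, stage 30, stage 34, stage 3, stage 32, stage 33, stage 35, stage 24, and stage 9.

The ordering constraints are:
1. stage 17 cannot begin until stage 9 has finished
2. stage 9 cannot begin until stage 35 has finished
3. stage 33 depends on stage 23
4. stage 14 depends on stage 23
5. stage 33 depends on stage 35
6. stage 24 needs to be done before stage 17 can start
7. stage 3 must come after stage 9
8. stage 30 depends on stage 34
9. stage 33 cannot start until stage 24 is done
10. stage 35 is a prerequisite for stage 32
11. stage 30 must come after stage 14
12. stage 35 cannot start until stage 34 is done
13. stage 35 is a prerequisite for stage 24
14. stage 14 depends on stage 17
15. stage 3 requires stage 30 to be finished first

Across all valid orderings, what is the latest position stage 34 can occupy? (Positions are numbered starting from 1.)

2

Every stage that must follow stage 34 has to come after it. Tracing all chains starting from stage 34, those stages are: stage 14, stage 17, stage 30, stage 3, stage 32, stage 33, stage 35, stage 24, stage 9 — 9 in total.
With 9 mandatory successors out of 11 stages total, the latest slot for stage 34 is 11−9 = 2, and it's reachable by doing all non-successors before stage 34.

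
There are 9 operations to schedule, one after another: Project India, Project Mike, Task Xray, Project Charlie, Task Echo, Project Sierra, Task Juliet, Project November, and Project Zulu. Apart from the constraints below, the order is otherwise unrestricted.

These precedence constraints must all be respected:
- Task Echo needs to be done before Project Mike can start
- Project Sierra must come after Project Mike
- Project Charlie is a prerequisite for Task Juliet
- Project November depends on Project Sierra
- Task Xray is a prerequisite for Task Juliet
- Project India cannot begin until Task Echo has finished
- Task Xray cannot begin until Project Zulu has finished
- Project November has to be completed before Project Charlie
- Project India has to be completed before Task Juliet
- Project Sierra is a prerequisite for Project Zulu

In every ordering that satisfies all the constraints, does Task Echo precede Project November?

Yes

Tracing the constraints gives a chain: Task Echo → Project Mike → Project Sierra → Project November.
That forces Task Echo before Project November in every valid schedule.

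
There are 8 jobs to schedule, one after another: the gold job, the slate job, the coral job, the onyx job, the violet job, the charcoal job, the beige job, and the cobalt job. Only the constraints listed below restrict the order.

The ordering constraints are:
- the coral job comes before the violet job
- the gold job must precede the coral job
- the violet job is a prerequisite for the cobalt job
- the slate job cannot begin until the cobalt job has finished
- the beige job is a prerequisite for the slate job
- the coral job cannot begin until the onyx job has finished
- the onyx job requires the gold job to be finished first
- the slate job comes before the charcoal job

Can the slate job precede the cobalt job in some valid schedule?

No

The constraints give a chain the cobalt job → the slate job, which forces the cobalt job before the slate job.
So no valid ordering can have the slate job before the cobalt job.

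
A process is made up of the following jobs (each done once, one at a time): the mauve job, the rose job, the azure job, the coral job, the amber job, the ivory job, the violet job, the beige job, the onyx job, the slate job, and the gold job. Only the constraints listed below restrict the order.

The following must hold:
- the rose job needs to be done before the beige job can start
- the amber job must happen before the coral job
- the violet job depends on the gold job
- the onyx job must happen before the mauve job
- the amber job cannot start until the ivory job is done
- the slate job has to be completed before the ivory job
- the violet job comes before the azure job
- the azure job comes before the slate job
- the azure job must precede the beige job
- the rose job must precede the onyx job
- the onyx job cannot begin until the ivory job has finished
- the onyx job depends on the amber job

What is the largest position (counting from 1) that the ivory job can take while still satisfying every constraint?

7

Every job that must follow the ivory job has to come after it. Tracing all chains starting from the ivory job, those jobs are: the mauve job, the coral job, the amber job, the onyx job — 4 in total.
With 4 mandatory successors out of 11 jobs total, the latest slot for the ivory job is 11−4 = 7, and it's reachable by doing all non-successors before the ivory job.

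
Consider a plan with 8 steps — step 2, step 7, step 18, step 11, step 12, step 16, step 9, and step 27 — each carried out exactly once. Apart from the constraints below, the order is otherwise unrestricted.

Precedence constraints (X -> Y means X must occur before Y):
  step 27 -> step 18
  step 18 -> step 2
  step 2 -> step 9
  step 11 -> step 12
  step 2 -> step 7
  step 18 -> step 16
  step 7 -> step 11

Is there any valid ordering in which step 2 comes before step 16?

Yes

The constraints leave step 2 and step 16 unordered relative to each other; nothing requires step 16 earlier.
So a valid ordering placing step 2 earlier than step 16 exists.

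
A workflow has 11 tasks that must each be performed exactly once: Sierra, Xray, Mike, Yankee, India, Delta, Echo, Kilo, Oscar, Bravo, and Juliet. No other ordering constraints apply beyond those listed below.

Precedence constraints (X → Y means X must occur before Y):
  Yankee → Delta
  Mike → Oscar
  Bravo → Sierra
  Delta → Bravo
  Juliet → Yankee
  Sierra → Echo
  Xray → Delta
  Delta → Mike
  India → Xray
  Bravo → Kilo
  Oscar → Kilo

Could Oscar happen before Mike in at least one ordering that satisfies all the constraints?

The constraints give a chain Mike → Oscar, which forces Mike before Oscar.
So no valid ordering can have Oscar before Mike.

No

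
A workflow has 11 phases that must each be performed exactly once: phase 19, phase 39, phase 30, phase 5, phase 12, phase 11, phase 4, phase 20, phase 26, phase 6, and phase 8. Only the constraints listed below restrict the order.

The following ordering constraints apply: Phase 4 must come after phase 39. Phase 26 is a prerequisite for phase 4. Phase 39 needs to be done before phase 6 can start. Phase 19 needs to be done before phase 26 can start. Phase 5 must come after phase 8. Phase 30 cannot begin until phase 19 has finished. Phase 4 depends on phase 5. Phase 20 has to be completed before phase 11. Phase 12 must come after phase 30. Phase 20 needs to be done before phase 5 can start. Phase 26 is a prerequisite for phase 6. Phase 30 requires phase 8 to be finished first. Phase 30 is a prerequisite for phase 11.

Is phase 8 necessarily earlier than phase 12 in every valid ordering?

Yes

Following the dependencies: phase 8 → phase 30 → phase 12.
Hence phase 8 necessarily comes before phase 12.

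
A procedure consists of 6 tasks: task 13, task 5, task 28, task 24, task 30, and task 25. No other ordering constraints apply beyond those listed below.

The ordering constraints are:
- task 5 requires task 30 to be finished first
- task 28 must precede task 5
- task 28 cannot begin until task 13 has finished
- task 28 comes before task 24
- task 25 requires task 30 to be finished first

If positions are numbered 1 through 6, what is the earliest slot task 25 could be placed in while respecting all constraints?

2

Working backwards through the constraints from task 25, its only required predecessor is task 30.
So at minimum 1 task comes before task 25, putting task 25 no earlier than position 2. That position is achievable by scheduling exactly that predecessor first.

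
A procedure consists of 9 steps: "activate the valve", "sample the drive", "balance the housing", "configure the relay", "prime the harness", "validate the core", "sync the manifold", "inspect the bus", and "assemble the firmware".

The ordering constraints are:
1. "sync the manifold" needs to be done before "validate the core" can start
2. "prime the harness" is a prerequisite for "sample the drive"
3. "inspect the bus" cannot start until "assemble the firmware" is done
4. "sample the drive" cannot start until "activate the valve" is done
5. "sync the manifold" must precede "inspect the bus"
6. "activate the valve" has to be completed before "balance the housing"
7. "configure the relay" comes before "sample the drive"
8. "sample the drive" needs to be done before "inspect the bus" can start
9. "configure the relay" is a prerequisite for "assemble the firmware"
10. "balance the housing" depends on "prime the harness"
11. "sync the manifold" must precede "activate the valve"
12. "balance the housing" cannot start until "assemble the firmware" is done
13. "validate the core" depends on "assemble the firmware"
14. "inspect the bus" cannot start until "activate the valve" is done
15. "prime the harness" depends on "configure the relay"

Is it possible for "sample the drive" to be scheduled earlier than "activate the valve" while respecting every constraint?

No

Following "activate the valve" → "sample the drive", "activate the valve" must precede "sample the drive" in every valid ordering.
So no valid ordering can have "sample the drive" before "activate the valve".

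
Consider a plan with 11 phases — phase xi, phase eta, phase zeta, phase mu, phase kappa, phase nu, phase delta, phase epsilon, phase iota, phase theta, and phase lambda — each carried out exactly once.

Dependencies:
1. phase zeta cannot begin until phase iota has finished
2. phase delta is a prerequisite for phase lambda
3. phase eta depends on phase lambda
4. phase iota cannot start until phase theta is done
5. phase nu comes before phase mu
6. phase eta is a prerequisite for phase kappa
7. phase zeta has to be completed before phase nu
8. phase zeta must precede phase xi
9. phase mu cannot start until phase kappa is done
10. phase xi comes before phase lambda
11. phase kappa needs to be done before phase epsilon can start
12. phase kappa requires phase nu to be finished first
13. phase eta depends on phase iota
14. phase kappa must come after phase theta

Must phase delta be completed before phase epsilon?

Following the dependencies: phase delta → phase lambda → phase eta → phase kappa → phase epsilon.
That forces phase delta before phase epsilon in every valid schedule.

Yes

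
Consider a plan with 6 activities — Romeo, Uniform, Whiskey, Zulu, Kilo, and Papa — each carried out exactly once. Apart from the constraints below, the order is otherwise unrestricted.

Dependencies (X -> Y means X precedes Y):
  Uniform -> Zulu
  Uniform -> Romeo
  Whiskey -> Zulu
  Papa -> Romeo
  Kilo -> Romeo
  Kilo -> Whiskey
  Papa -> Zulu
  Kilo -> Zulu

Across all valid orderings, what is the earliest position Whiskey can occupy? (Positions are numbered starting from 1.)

The only activity forced before Whiskey (directly or transitively) is Kilo.
So at minimum 1 activity comes before Whiskey, putting Whiskey no earlier than position 2. That position is achievable by scheduling exactly that predecessor first.

2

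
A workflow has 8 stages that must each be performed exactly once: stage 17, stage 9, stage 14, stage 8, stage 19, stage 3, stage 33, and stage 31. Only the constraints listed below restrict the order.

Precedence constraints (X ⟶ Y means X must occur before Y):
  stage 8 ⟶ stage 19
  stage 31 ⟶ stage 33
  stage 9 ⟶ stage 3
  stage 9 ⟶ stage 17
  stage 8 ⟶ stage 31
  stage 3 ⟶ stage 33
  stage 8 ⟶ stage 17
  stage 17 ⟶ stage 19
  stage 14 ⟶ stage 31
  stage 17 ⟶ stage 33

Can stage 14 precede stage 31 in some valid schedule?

Yes

Stage 14 is actually forced before stage 31 by the constraints, so certainly some valid ordering has stage 14 first.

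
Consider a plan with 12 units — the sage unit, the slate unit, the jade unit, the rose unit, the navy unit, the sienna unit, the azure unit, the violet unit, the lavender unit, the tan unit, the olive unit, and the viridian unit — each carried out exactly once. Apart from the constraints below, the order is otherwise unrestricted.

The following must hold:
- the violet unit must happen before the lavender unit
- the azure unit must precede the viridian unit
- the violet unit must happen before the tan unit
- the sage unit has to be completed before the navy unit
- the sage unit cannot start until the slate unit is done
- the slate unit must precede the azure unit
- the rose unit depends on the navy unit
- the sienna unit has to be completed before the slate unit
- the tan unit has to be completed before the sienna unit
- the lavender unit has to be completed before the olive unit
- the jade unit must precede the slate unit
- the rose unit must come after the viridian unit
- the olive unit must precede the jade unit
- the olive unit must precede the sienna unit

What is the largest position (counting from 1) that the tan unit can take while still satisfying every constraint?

The units that are forced after the tan unit, directly or by a chain of constraints, are the sage unit, the slate unit, the rose unit, the navy unit, the sienna unit, the azure unit, the viridian unit. That's 7 units.
With 7 mandatory successors out of 12 units total, the latest slot for the tan unit is 12−7 = 5, and it's reachable by doing all non-successors before the tan unit.

5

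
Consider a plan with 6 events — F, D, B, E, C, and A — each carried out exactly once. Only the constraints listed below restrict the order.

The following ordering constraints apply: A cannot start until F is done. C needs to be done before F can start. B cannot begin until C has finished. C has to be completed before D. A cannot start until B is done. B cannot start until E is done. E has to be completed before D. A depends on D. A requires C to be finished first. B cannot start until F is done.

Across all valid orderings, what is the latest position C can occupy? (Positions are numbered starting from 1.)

2

Following every chain forward from C, the events that must come later are F, D, B, A — 4 of them.
So at least 4 events follow C, putting C no later than position 2. That position is achievable by scheduling everything else first.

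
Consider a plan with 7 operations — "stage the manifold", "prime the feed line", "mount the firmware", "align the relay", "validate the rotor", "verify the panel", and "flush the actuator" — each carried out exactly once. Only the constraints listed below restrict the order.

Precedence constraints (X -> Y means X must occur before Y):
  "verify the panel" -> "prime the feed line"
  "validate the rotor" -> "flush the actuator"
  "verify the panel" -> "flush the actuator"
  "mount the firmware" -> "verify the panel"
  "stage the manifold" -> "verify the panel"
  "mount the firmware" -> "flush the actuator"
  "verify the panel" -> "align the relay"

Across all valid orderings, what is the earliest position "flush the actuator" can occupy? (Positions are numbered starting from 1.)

Every operation that must precede "flush the actuator" has to come before it. Tracing all chains that end at "flush the actuator", those operations are: "stage the manifold", "mount the firmware", "validate the rotor", "verify the panel" — 4 in total.
With 4 mandatory predecessors, the earliest "flush the actuator" can sit is position 4+1 = 5, and placing just those 4 first achieves it.

5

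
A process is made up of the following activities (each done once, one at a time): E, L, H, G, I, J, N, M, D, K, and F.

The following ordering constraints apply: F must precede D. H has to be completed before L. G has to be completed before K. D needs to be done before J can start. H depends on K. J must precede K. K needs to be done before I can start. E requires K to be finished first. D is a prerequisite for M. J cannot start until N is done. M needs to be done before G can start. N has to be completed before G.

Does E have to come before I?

No chain of constraints connects E to I in either direction.
There exist valid orderings with I before E, so E is not required to come first.

No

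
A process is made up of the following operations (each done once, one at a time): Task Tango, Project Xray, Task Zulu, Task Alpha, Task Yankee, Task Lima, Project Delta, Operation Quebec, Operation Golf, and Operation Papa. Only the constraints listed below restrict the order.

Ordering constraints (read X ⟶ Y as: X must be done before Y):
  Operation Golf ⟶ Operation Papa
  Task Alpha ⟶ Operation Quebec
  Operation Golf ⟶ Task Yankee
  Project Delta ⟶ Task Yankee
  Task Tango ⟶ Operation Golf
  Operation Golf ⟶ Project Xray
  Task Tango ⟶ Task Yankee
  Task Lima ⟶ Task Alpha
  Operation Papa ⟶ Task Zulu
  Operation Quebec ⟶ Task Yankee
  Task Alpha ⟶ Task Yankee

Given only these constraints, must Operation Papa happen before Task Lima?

No

Nothing in the constraints links Operation Papa and Task Lima; they are unordered relative to each other.
There exist valid orderings with Task Lima before Operation Papa, so Operation Papa is not required to come first.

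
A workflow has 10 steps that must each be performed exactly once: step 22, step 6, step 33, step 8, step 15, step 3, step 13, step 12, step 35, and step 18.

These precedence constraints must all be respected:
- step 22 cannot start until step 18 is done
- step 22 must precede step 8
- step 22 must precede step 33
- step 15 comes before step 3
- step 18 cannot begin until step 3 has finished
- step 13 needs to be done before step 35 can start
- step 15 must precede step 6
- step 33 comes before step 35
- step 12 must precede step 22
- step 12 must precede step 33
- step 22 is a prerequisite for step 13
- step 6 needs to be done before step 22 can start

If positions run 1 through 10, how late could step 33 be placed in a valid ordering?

Following the constraints forward from step 33, its only required successor is step 35.
So at least 1 step follows step 33, putting step 33 no later than position 9. That position is achievable by scheduling everything else first.

9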